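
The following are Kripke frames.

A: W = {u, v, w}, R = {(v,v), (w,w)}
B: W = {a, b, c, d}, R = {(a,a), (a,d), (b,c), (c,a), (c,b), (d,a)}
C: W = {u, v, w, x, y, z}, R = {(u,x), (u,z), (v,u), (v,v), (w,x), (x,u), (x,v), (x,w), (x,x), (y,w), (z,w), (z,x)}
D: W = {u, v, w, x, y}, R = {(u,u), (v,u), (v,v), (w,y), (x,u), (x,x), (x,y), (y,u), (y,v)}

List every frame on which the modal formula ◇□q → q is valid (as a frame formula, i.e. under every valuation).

Frame correspondent (Sahlqvist): ∀x ∀y (Rxy → Ryx) — i.e. symmetry.
A: holds.
B: fails — Rca but not Rac.
C: fails — Ruz but not Rzu.
D: fails — Rvu but not Ruv.

A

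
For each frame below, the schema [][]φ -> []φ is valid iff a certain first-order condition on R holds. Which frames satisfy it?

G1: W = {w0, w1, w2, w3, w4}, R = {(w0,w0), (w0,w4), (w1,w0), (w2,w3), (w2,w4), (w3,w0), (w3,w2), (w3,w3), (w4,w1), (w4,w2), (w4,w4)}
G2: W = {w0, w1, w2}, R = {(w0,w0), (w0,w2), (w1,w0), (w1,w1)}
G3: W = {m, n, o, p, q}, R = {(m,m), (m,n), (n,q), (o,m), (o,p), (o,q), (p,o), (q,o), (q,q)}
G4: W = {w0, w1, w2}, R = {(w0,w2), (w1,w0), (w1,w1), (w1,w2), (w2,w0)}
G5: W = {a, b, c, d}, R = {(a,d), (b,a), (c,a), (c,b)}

The schema corresponds to density: forall x forall y (Rxy -> exists z (Rxz & Rzy)).
G1: holds.
G2: holds.
G3: fails — Rop but no z with Roz and Rzp.
G4: fails — Rw0w2 but no z with Rw0z and Rzw2.
G5: fails — Rad but no z with Raz and Rzd.
Valid on: G1, G2.

G1, G2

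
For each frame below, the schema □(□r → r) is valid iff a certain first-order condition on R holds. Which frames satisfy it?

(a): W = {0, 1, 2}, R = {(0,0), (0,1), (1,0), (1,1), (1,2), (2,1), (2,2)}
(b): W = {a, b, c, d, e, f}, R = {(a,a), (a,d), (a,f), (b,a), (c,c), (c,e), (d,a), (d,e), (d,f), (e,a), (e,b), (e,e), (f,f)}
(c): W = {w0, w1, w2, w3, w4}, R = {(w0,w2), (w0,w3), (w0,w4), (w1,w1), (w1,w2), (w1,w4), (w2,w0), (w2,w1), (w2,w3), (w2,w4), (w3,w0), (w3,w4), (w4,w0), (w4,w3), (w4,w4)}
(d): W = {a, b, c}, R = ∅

(a), (d)

The schema corresponds to shift-reflexivity: ∀x ∀y (Rxy → Ryy).
(a): condition met.
(b): fails — Reb but not Rbb.
(c): fails — Rw1w2 but not Rw2w2.
(d): condition met.
Valid on: (a), (d).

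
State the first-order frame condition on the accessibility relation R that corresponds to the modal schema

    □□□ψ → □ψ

This is a Sahlqvist (Geach-type) schema ◇^0□^3ψ → □^1◇^0ψ.
Minimal-valuation argument: fix x; take any y with xR^0y and any z with xR^1z. Set V(ψ) to the set of worlds R-reachable from y in exactly 3 steps. Then □^3ψ holds at y, so the antecedent holds at x; validity forces ◇^0ψ at z, giving a w with zR^0w and yR^3w.
First-order correspondent: ∀x ∀z (xRz → ∃w (xR³w ∧ z = w)).

∀x ∀z (xRz → ∃w (xR³w ∧ z = w))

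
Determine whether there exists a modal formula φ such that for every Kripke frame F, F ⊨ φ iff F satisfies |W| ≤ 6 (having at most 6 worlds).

If a class were modally definable it would be closed under disjoint unions (Goldblatt–Thomason).
Any modal formula valid on each of 7 disjoint one-world frames is valid on their disjoint union (validity is preserved under disjoint unions). Each one-world frame has |W|=1≤6, but the union has |W|=7.
Hence having at most 6 worlds is not modally definable.

No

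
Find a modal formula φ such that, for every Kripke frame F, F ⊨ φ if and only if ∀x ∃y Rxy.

□s → ◇s

A defining formula is □s → ◇s (the D axiom).
Suppose □s→◇s is valid. At any x set V(s)=W. Then □s at x, so ◇s at x, so x has a successor.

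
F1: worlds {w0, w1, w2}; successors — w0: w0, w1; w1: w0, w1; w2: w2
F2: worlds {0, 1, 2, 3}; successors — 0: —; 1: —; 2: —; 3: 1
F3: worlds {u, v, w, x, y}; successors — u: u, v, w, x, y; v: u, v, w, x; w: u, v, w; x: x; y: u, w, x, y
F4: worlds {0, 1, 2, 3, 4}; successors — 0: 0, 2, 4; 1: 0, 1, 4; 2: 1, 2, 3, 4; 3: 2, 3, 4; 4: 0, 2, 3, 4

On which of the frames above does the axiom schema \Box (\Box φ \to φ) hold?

Frame correspondent (Sahlqvist): \forall x \forall y (Rxy \to Ryy) — i.e. shift-reflexivity.
F1: satisfies the condition.
F2: fails — R31 but not R11.
F3: satisfies the condition.
F4: satisfies the condition.

F1, F3, F4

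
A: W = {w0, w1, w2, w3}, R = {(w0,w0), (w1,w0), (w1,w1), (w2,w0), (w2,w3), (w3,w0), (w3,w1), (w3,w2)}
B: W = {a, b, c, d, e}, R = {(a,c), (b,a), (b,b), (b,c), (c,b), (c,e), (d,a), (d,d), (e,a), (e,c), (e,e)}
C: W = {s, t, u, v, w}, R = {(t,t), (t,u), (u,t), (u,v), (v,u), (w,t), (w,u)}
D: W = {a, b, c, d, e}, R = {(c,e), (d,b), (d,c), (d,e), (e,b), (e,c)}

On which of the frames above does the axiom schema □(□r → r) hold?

none

Frame correspondent (Sahlqvist): ∀x ∀y (Rxy → Ryy) — i.e. shift-reflexivity.
A: fails — Rw3w2 but not Rw2w2.
B: fails — Rbc but not Rcc.
C: fails — Ruv but not Rvv.
D: fails — Reb but not Rbb.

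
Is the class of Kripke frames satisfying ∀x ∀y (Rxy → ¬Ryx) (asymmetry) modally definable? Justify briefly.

Any modally definable frame class is closed under surjective bounded morphisms.
The 4-cycle (worlds 0,1,2,3 with 0→1→2→3→0) is asymmetric. Mapping every world to a single reflexive point • is a surjective bounded morphism, and the reflexive point is not asymmetric (R•• but asymmetry requires ¬R••).
So no modal formula (or set of formulas) defines exactly the asymmetric frames.

Not definable by any modal formula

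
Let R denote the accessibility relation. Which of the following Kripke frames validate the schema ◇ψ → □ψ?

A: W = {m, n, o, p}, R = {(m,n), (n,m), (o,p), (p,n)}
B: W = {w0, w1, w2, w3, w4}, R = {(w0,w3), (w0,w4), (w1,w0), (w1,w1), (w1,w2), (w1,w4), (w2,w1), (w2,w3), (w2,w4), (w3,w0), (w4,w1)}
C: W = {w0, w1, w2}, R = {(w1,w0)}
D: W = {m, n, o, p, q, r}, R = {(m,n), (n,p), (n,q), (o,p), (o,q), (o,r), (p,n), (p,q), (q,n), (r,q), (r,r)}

A, C

The schema corresponds to partial functionality: ∀x ∀y ∀z (Rxy ∧ Rxz → y = z).
A: ✓.
B: fails — w0 sees both w3 and w4.
C: ✓.
D: fails — n sees both p and q.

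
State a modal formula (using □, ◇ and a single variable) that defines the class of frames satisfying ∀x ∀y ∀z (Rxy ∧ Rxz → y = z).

◇ψ → □ψ

A defining formula is ◇ψ → □ψ (the CD axiom).
Suppose ◇ψ→□ψ is valid. Take Rxy, Rxz and set V(ψ)={y}. Then ◇ψ at x, so □ψ at x, so ψ at z, i.e. z=y.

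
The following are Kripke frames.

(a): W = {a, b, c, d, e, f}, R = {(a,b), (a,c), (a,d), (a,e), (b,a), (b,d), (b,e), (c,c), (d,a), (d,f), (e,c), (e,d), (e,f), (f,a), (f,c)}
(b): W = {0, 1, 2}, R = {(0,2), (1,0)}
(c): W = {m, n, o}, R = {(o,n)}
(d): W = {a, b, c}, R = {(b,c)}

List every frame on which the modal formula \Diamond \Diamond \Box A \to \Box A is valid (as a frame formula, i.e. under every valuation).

(c), (d)

This is the axiom for a generalized confluence (Geach) condition; its first-order frame correspondent is \forall x \forall y \forall z ((x R^2 y \wedge xRz) \to \exists w (yRw \wedge z = w)).
(a): fails — aR²c, aRb but no w with cRw and b=w.
(b): fails — 1R²2, 1R0 but no w with 2Rw and 0=w.
(c): ✓.
(d): ✓.
Valid on: (c), (d).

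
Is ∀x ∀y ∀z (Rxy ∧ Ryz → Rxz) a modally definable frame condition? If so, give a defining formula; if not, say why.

The condition is transitivity. A defining modal formula is □p → □□p.
Suppose □p→□□p is valid. Take Rxy, Ryz and set V(p)={w : Rxw}. Then □p at x, so □□p at x, so □p at y, so p at z, i.e. Rxz.

Yes, by □p → □□p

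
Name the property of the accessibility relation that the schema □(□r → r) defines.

shift-reflexivity: ∀x ∀y (Rxy → Ryy)

Suppose □(□r→r) is valid. Take Rxy and set V(r)={w : Ryw}. Then at y, □r holds; since □(□r→r) at x, □r→r at y, so r at y, i.e. Ryy.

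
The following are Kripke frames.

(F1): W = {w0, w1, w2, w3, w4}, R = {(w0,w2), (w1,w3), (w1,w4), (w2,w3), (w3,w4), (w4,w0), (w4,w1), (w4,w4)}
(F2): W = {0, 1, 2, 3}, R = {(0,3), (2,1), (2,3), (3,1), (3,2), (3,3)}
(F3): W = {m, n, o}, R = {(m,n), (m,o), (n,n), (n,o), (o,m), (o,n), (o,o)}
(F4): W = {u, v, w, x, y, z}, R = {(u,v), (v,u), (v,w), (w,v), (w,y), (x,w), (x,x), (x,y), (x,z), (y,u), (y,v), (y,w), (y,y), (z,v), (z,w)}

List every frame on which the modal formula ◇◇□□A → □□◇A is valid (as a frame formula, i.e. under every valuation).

This is the axiom for a generalized confluence (Geach) condition; its first-order frame correspondent is ∀x ∀y ∀z ((xR²y ∧ xR²z) → ∃w (yR²w ∧ zRw)).
(F1): fails — w1R²w0, w1R²w0 but no w with w0R²w and w0Rw.
(F2): fails — 0R²1, 0R²1 but no w with 1R²w and 1Rw.
(F3): satisfies the condition.
(F4): fails — uR²u, uR²u but no t with uR²t and uRt.

(F3)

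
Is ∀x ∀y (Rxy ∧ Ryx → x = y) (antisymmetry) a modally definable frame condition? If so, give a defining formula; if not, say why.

Not definable by any modal formula

Modal frame validity is preserved under surjective bounded morphisms.
The 4-cycle (worlds s,t,u,v with s→t→u→v→s) is antisymmetric. Sending even-indexed worlds to • and odd-indexed worlds to ∘ is a surjective bounded morphism onto the two-world frame with •↔∘, which is not antisymmetric.
So no modal formula (or set of formulas) defines exactly the antisymmetric frames.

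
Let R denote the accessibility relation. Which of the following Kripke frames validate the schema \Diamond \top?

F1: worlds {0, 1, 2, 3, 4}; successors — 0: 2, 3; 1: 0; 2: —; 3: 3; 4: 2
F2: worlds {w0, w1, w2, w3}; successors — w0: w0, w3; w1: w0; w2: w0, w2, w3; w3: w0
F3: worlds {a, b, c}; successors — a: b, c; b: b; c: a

F2, F3

This is the axiom for seriality; its first-order frame correspondent is \forall x \exists y Rxy.
F1: fails — world 2 has no successor.
F2: satisfies the condition.
F3: satisfies the condition.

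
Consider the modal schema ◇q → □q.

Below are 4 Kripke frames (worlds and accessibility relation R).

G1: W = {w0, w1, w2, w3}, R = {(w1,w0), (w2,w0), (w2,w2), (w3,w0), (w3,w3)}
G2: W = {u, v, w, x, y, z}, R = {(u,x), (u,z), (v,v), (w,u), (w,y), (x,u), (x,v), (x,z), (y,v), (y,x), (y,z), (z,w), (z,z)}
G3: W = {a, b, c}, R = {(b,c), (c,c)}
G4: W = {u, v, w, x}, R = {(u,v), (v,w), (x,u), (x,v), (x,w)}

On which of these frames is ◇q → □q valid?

Frame correspondent (Sahlqvist): ∀x ∀y ∀z (Rxy ∧ Rxz → y = z) — i.e. partial functionality.
G1: fails — w2 sees both w0 and w2.
G2: fails — u sees both x and z.
G3: holds.
G4: fails — x sees both u and v.

G3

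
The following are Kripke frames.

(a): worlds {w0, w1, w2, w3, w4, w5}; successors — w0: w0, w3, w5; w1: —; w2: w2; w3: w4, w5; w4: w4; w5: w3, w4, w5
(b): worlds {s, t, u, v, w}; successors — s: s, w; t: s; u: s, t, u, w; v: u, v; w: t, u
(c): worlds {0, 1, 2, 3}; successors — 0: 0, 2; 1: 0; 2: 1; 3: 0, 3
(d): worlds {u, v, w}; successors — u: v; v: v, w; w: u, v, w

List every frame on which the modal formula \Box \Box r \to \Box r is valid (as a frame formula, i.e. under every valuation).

(a), (b), (d)

This is the axiom for density; its first-order frame correspondent is \forall x \forall y (Rxy \to \exists z (Rxz \wedge Rzy)).
(a): condition met.
(b): condition met.
(c): fails — R21 but no z with R2z and Rz1.
(d): condition met.
Valid on: (a), (b), (d).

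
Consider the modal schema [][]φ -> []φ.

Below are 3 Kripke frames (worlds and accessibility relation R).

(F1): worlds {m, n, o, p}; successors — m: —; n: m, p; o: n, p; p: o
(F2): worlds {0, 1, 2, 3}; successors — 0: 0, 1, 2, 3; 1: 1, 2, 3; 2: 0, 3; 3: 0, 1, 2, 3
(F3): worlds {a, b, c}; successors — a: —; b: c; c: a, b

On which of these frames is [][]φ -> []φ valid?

(F2)

This is the axiom for density; its first-order frame correspondent is forall x forall y (Rxy -> exists z (Rxz & Rzy)).
(F1): fails — Ron but no z with Roz and Rzn.
(F2): condition met.
(F3): fails — Rca but no z with Rcz and Rza.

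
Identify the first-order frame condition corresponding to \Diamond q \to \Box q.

partial functionality: \forall x \forall y \forall z (Rxy \wedge Rxz \to y = z)

This schema is the CD axiom.
Its frame correspondent is partial functionality — \forall x \forall y \forall z (Rxy \wedge Rxz \to y = z).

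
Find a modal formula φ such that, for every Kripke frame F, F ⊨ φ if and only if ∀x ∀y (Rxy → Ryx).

A defining formula is q → □◇q (the B axiom).
Suppose q→□◇q is valid. Take Rxy and set V(q)={x}. Then q at x, so □◇q at x, so ◇q at y, so some z with Ryz has q; z=x, i.e. Ryx.

q → □◇q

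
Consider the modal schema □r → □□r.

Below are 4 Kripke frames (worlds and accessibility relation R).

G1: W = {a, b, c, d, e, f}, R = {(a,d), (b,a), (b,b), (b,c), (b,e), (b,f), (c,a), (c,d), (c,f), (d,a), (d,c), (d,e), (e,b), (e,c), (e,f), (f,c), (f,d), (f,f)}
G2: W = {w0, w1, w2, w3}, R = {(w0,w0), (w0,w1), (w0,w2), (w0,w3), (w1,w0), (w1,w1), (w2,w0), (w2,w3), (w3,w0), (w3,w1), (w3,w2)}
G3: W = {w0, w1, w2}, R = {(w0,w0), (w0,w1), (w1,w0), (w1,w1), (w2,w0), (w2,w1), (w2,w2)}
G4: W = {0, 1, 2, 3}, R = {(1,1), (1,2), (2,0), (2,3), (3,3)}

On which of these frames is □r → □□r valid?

The schema corresponds to transitivity: ∀x ∀y ∀z (Rxy ∧ Ryz → Rxz).
G1: fails — Rbc and Rcd but not Rbd.
G2: fails — Rw1w0 and Rw0w2 but not Rw1w2.
G3: satisfies the condition.
G4: fails — R12 and R23 but not R13.
Valid on: G3.

G3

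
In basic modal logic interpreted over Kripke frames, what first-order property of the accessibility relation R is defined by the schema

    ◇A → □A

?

This is the CD axiom.
It corresponds to partial functionality: ∀x ∀y ∀z (Rxy ∧ Rxz → y = z).

partial functionality: ∀x ∀y ∀z (Rxy ∧ Rxz → y = z)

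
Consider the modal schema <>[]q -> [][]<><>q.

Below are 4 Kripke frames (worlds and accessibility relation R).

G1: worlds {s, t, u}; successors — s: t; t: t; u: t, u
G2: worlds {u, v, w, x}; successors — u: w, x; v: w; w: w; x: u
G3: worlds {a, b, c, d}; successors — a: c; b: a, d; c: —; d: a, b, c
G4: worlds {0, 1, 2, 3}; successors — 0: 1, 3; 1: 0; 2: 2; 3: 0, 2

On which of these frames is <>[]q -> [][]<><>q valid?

Frame correspondent (Sahlqvist): forall x forall y forall z ((xRy & x R^2 z) -> exists w (yRw & z R^2 w)) — i.e. a generalized confluence (Geach) condition.
G1: holds.
G2: fails — uRx, uR²w but no t with xRt and wR²t.
G3: fails — bRa, bR²a but no w with aRw and aR²w.
G4: fails — 0R1, 0R²2 but no w with 1Rw and 2R²w.
Valid on: G1.

G1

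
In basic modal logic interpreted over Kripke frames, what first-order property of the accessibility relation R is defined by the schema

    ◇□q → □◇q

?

convergence

This schema is the .2 axiom.
It corresponds to convergence: ∀x ∀y ∀z (Rxy ∧ Rxz → ∃w (Ryw ∧ Rzw)).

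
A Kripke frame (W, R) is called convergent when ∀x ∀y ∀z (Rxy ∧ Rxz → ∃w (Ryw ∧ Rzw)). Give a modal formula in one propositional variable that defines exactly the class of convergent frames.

◇□p → □◇p

A defining formula is ◇□p → □◇p (the .2 axiom).
Suppose ◇□p→□◇p is valid. Take Rxy, Rxz and set V(p)={w : Ryw}. Then □p at y so ◇□p at x, so □◇p at x, so ◇p at z, giving w with Rzw and Ryw.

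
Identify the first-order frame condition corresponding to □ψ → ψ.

reflexivity: ∀x Rxx

Suppose □ψ→ψ is valid. At any x set V(ψ)={w : Rxw}. Then □ψ holds at x, so ψ holds at x, i.e. Rxx.
Conversely, on a frame with reflexivity the schema holds at every world under every valuation.
So the correspondent is reflexivity.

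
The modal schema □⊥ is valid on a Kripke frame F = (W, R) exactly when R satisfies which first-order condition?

□⊥ is valid iff no world has any successor (otherwise □⊥ fails at any world with one).

emptiness of R: ∀x ∀y ¬Rxy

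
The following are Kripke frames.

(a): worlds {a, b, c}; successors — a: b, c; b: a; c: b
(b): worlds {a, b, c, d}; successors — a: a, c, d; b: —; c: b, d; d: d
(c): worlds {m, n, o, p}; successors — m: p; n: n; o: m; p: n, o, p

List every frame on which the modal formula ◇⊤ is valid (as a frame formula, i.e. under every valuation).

Frame correspondent (Sahlqvist): ∀x ∃y Rxy — i.e. seriality.
(a): condition met.
(b): fails — world b has no successor.
(c): condition met.

(a), (c)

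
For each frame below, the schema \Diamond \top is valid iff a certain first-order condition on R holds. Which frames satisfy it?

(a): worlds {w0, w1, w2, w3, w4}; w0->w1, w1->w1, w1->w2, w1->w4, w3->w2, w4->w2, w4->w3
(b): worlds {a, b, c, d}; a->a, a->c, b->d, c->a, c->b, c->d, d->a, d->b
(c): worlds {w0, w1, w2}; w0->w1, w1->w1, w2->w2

(b), (c)

This is the axiom for seriality; its first-order frame correspondent is \forall x \exists y Rxy.
(a): fails — world w2 has no successor.
(b): holds.
(c): holds.
Valid on: (b), (c).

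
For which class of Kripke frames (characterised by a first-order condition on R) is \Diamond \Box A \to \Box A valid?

Replacing A by ¬A and contraposing gives the equivalent schema ◇A → □◇A.
Suppose ◇A→□◇A is valid. Take Rxy, Rxz and set V(A)={y}. Then ◇A at x, so □◇A at x, so ◇A at z, so some w with Rzw has A; w=y, i.e. Rzy. By symmetry of the argument, Ryz.
Conversely, on a frame with the Euclidean property the schema holds at every world under every valuation.
Frame condition: \forall x \forall y \forall z (Rxy \wedge Rxz \to Ryz).

the Euclidean property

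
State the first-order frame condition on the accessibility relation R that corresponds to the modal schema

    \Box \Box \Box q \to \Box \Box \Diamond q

This is a Sahlqvist (Geach-type) schema ◇^0□^3q → □^2◇^1q.
First-order correspondent: \forall x \forall z (x R^2 z \to \exists w (x R^3 w \wedge zRw)).

\forall x \forall z (x R^2 z \to \exists w (x R^3 w \wedge zRw))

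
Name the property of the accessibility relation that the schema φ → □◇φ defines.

This schema is the B axiom.
It corresponds to symmetry: ∀x ∀y (Rxy → Ryx).

symmetry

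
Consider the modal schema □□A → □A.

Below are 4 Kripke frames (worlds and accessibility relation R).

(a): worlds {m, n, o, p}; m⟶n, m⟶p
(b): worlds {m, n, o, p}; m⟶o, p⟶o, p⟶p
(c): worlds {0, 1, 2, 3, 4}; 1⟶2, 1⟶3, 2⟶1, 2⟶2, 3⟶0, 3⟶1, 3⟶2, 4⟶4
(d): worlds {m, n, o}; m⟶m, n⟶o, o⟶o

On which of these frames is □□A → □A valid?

(d)

The schema corresponds to density: ∀x ∀y (Rxy → ∃z (Rxz ∧ Rzy)).
(a): fails — Rmn but no z with Rmz and Rzn.
(b): fails — Rmo but no z with Rmz and Rzo.
(c): fails — R13 but no z with R1z and Rz3.
(d): condition met.
Valid on: (d).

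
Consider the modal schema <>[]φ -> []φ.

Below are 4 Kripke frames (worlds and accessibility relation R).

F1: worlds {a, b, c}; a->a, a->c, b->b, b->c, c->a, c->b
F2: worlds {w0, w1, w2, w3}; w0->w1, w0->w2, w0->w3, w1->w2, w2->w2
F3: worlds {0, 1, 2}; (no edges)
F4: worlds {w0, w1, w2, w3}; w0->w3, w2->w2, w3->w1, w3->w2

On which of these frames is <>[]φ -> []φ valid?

This is the axiom for the Euclidean property; its first-order frame correspondent is forall x forall y forall z (Rxy & Rxz -> Ryz).
F1: fails — Rac and Rac but not Rcc.
F2: fails — Rw0w1 and Rw0w1 but not Rw1w1.
F3: ✓.
F4: fails — Rw0w3 and Rw0w3 but not Rw3w3.
Valid on: F3.

F3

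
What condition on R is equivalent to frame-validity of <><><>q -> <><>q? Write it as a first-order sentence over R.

forall x forall y (x R^3 y -> exists w (y = w & x R^2 w))

This is a Sahlqvist (Geach-type) schema ◇^3□^0q → □^0◇^2q.
First-order correspondent: forall x forall y (x R^3 y -> exists w (y = w & x R^2 w)).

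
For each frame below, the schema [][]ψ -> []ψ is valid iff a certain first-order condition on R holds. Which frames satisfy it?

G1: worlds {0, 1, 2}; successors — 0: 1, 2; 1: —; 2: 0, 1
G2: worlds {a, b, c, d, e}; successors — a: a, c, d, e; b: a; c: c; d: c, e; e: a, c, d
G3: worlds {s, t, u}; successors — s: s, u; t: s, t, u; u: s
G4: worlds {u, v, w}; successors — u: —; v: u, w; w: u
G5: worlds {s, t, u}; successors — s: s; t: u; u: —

G3

The schema corresponds to density: forall x forall y (Rxy -> exists z (Rxz & Rzy)).
G1: fails — R20 but no z with R2z and Rz0.
G2: fails — Rde but no z with Rdz and Rze.
G3: condition met.
G4: fails — Rwu but no z with Rwz and Rzu.
G5: fails — Rtu but no z with Rtz and Rzu.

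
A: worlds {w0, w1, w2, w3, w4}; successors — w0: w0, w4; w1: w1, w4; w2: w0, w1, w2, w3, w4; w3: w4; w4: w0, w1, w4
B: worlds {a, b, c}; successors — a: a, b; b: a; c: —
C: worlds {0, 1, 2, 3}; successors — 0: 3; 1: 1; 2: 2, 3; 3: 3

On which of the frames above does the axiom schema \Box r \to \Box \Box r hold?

C

Frame correspondent (Sahlqvist): \forall x \forall y \forall z (Rxy \wedge Ryz \to Rxz) — i.e. transitivity.
A: fails — Rw0w4 and Rw4w1 but not Rw0w1.
B: fails — Rba and Rab but not Rbb.
C: holds.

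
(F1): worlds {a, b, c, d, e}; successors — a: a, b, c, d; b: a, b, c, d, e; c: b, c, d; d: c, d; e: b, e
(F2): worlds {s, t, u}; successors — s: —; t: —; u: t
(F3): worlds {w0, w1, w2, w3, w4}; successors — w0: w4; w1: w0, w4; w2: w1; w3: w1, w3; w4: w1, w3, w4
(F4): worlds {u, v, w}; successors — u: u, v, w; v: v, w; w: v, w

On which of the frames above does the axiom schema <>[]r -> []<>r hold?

The schema corresponds to convergence: forall x forall y forall z (Rxy & Rxz -> exists w (Ryw & Rzw)).
(F1): fails — Rbe and Rbd but e and d have no common successor.
(F2): fails — Rut and Rut but t and t have no common successor.
(F3): fails — Rw3w1 and Rw3w3 but w1 and w3 have no common successor.
(F4): ✓.

(F4)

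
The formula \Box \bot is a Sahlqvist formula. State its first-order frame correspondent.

□⊥ is valid iff no world has any successor (otherwise □⊥ fails at any world with one).
The converse is a direct semantic check.
So the correspondent is emptiness of R.

emptiness of R: \forall x \forall y \neg Rxy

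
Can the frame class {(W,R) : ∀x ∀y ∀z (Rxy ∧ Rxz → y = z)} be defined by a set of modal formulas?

Yes — defined by ◇r → □r

This is a Sahlqvist condition; the CD axiom ◇r → □r defines it.
Suppose ◇r→□r is valid. Take Rxy, Rxz and set V(r)={y}. Then ◇r at x, so □r at x, so r at z, i.e. z=y.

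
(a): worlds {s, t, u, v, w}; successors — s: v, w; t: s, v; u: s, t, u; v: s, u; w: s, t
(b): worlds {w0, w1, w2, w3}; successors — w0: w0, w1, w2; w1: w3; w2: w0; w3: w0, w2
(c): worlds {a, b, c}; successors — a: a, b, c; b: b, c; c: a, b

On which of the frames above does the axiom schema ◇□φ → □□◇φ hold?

This is the axiom for a generalized confluence (Geach) condition; its first-order frame correspondent is ∀x ∀y ∀z ((xRy ∧ xR²z) → ∃w (yRw ∧ zRw)).
(a): fails — sRv, sR²s but no w* with vRw* and sRw*.
(b): fails — w0Rw0, w0R²w1 but no w with w0Rw and w1Rw.
(c): ✓.
Valid on: (c).

(c)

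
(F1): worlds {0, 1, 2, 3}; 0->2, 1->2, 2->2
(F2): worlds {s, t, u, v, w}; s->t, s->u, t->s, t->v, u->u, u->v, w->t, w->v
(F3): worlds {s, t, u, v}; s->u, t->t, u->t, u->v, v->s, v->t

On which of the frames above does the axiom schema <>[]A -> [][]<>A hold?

(F1)

The schema corresponds to a generalized confluence (Geach) condition: forall x forall y forall z ((xRy & x R^2 z) -> exists w (yRw & zRw)).
(F1): condition met.
(F2): fails — sRt, sR²s but no w* with tRw* and sRw*.
(F3): fails — uRt, uR²s but no w with tRw and sRw.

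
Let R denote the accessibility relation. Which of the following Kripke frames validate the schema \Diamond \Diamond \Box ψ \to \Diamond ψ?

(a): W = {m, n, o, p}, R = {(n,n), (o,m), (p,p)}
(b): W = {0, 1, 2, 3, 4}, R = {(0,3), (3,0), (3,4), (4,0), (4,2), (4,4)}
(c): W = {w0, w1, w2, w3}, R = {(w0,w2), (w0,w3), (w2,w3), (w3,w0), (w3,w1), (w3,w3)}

This is the axiom for a generalized confluence (Geach) condition; its first-order frame correspondent is \forall x \forall y (x R^2 y \to \exists w (yRw \wedge xRw)).
(a): satisfies the condition.
(b): fails — 0R²4 but no w with 4Rw and 0Rw.
(c): fails — w0R²w1 but no w with w1Rw and w0Rw.
Valid on: (a).

(a)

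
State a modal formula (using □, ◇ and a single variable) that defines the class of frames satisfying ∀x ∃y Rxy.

A defining formula is □p → ◇p (the D axiom).

□p → ◇p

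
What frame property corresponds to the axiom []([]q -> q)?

Suppose □(□q→q) is valid. Take Rxy and set V(q)={w : Ryw}. Then at y, □q holds; since □(□q→q) at x, □q→q at y, so q at y, i.e. Ryy.

shift-reflexivity: forall x forall y (Rxy -> Ryy)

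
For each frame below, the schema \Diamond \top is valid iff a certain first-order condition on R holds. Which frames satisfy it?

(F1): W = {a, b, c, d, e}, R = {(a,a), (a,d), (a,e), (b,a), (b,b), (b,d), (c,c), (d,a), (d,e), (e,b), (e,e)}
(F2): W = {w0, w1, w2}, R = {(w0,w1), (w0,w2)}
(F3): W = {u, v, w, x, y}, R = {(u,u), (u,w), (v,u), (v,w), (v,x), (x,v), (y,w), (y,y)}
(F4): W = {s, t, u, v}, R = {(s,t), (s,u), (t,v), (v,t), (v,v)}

This is the axiom for seriality; its first-order frame correspondent is \forall x \exists y Rxy.
(F1): satisfies the condition.
(F2): fails — world w1 has no successor.
(F3): fails — world w has no successor.
(F4): fails — world u has no successor.

(F1)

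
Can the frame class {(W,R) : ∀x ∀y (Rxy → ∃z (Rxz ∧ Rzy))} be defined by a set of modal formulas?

Yes — defined by □□q → □q

Yes: it is density, defined by the C4 schema □□q → □q.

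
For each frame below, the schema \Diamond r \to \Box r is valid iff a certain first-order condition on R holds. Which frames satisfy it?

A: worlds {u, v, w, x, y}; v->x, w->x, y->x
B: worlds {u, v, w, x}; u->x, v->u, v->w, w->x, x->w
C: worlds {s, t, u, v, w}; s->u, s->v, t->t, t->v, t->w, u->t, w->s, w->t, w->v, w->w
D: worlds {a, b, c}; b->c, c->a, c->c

A

The schema corresponds to partial functionality: \forall x \forall y \forall z (Rxy \wedge Rxz \to y = z).
A: ✓.
B: fails — v sees both u and w.
C: fails — s sees both u and v.
D: fails — c sees both a and c.
Valid on: A.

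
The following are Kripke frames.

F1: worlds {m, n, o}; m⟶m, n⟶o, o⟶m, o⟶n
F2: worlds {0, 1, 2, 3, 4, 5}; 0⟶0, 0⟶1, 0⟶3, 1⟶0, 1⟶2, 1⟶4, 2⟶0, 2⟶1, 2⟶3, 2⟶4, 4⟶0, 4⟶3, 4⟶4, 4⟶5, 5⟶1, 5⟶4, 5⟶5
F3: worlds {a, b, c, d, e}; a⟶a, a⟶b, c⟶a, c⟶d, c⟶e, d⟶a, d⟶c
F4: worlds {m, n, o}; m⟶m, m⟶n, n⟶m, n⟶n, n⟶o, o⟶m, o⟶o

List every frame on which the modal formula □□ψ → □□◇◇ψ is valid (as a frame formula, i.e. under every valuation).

F1, F4

This is the axiom for a generalized confluence (Geach) condition; its first-order frame correspondent is ∀x ∀z (xR²z → ∃w (xR²w ∧ zR²w)).
F1: satisfies the condition.
F2: fails — 0R²3 but no w with 0R²w and 3R²w.
F3: fails — aR²b but no w with aR²w and bR²w.
F4: satisfies the condition.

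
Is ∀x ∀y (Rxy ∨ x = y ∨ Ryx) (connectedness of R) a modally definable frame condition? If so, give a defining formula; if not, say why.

Not definable by any modal formula

Any modally definable frame class is closed under disjoint unions.
Take 3 disjoint single-world reflexive frames: each is trivially connected, but their disjoint union has 3 worlds with no edge between distinct components, so it is not connected.
Hence connectedness of R is not modally definable.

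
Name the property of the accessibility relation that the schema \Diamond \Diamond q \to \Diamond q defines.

This schema is equivalent to the 4 axiom □q → □□q.
It corresponds to transitivity: \forall x \forall y \forall z (Rxy \wedge Ryz \to Rxz).

transitivity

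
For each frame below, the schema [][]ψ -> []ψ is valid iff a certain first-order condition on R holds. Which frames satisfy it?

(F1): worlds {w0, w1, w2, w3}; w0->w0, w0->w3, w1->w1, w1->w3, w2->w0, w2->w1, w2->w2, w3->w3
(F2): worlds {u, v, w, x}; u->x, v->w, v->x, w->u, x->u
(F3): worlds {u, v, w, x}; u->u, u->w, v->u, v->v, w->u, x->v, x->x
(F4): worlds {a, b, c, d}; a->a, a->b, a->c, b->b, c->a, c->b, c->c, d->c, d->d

This is the axiom for density; its first-order frame correspondent is forall x forall y (Rxy -> exists z (Rxz & Rzy)).
(F1): condition met.
(F2): fails — Rwu but no z with Rwz and Rzu.
(F3): condition met.
(F4): condition met.

(F1), (F3), (F4)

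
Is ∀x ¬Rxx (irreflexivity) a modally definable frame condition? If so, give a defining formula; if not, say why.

If a class were modally definable it would be closed under surjective bounded morphisms (Goldblatt–Thomason).
The 4-cycle (worlds w0,w1,w2,w3 with w0→w1→w2→w3→w0) is irreflexive, and the map sending every world to a single reflexive point • is a surjective bounded morphism (forth: every edge maps to (•,•); back: every world has a successor). So any modal formula valid on the 4-cycle is also valid on the reflexive point, which is not irreflexive.
Hence irreflexivity is not modally definable.

No — not modally definable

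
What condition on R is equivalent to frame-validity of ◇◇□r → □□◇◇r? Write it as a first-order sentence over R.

∀x ∀y ∀z ((xR²y ∧ xR²z) → ∃w (yRw ∧ zR²w))

This is a Sahlqvist (Geach-type) schema ◇^2□^1r → □^2◇^2r.
Minimal-valuation argument: fix x; take any y with xR^2y and any z with xR^2z. Set V(r) to the set of worlds R-reachable from y in exactly 1 step. Then □^1r holds at y, so the antecedent holds at x; validity forces ◇^2r at z, giving a w with zR^2w and yR^1w.
First-order correspondent: ∀x ∀y ∀z ((xR²y ∧ xR²z) → ∃w (yRw ∧ zR²w)).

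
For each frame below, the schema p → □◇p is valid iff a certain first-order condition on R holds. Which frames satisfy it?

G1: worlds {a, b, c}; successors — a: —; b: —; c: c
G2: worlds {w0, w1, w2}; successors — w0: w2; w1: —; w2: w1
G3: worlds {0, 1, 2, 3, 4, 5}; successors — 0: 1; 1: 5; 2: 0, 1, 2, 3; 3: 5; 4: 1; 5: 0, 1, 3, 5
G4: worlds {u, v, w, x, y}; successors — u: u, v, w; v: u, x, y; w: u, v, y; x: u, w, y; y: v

G1

This is the axiom for symmetry; its first-order frame correspondent is ∀x ∀y (Rxy → Ryx).
G1: ✓.
G2: fails — Rw0w2 but not Rw2w0.
G3: fails — R01 but not R10.
G4: fails — Rxw but not Rwx.
Valid on: G1.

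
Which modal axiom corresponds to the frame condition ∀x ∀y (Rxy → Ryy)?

□(□s → s)

This is shift-reflexivity; the standard corresponding axiom is T□: □(□s → s).
Suppose □(□s→s) is valid. Take Rxy and set V(s)={w : Ryw}. Then at y, □s holds; since □(□s→s) at x, □s→s at y, so s at y, i.e. Ryy.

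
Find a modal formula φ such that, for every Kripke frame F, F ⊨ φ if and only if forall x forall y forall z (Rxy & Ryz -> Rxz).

□ψ → □□ψ

A defining formula is □ψ → □□ψ (the 4 axiom).
Suppose □ψ→□□ψ is valid. Take Rxy, Ryz and set V(ψ)={w : Rxw}. Then □ψ at x, so □□ψ at x, so □ψ at y, so ψ at z, i.e. Rxz.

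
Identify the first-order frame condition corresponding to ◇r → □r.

Suppose ◇r→□r is valid. Take Rxy, Rxz and set V(r)={y}. Then ◇r at x, so □r at x, so r at z, i.e. z=y.
The converse is a direct semantic check.
Frame condition: ∀x ∀y ∀z (Rxy ∧ Rxz → y = z).

Partial functionality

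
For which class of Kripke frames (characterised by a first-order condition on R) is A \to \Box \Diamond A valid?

Suppose A→□◇A is valid. Take Rxy and set V(A)={x}. Then A at x, so □◇A at x, so ◇A at y, so some z with Ryz has A; z=x, i.e. Ryx.

Symmetry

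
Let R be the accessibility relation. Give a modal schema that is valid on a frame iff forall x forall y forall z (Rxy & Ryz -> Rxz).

□p → □□p

A defining formula is □p → □□p (the 4 axiom).
Suppose □p→□□p is valid. Take Rxy, Ryz and set V(p)={w : Rxw}. Then □p at x, so □□p at x, so □p at y, so p at z, i.e. Rxz.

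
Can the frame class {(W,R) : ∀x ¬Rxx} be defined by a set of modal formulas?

No

If a class were modally definable it would be closed under surjective bounded morphisms (Goldblatt–Thomason).
The 4-cycle (worlds 0,1,2,3 with 0→1→2→3→0) is irreflexive, and the map sending every world to a single reflexive point • is a surjective bounded morphism (forth: every edge maps to (•,•); back: every world has a successor). So any modal formula valid on the 4-cycle is also valid on the reflexive point, which is not irreflexive.
So no modal formula (or set of formulas) defines exactly the irreflexive frames.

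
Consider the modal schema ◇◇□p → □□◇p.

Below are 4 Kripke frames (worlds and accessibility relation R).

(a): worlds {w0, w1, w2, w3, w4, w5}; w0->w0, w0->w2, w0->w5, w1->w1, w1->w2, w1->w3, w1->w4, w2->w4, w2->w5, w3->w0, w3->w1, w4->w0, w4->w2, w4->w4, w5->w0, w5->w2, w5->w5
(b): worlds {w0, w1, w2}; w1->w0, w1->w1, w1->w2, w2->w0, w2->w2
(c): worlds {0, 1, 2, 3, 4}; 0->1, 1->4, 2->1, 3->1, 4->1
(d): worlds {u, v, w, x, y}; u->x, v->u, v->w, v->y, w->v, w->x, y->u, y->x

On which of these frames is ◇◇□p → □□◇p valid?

(c)

Frame correspondent (Sahlqvist): ∀x ∀y ∀z ((xR²y ∧ xR²z) → ∃w (yRw ∧ zRw)) — i.e. a generalized confluence (Geach) condition.
(a): fails — w1R²w2, w1R²w3 but no w with w2Rw and w3Rw.
(b): fails — w1R²w0, w1R²w0 but no w with w0Rw and w0Rw.
(c): ✓.
(d): fails — vR²u, vR²v but no t with uRt and vRt.
Valid on: (c).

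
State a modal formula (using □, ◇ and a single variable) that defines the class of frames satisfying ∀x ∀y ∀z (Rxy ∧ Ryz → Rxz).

A defining formula is □ψ → □□ψ (the 4 axiom).
Suppose □ψ→□□ψ is valid. Take Rxy, Ryz and set V(ψ)={w : Rxw}. Then □ψ at x, so □□ψ at x, so □ψ at y, so ψ at z, i.e. Rxz.

□ψ → □□ψ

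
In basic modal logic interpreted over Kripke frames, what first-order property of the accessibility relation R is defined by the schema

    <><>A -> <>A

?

transitivity: forall x forall y forall z (Rxy & Ryz -> Rxz)

This schema is equivalent to the 4 axiom □A → □□A.
Its frame correspondent is transitivity — forall x forall y forall z (Rxy & Ryz -> Rxz).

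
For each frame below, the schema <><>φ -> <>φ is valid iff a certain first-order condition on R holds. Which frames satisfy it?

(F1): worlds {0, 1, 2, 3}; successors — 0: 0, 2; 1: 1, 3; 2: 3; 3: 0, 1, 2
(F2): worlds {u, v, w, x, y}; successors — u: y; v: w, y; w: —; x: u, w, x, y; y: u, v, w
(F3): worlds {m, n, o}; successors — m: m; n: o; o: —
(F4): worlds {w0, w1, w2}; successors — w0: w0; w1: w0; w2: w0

This is the axiom for transitivity; its first-order frame correspondent is forall x forall y forall z (Rxy & Ryz -> Rxz).
(F1): fails — R32 and R23 but not R33.
(F2): fails — Ruy and Ryw but not Ruw.
(F3): ✓.
(F4): ✓.
Valid on: (F3), (F4).

(F3), (F4)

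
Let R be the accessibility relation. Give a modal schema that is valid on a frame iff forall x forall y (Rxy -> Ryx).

A defining formula is r → □◇r (the B axiom).
Suppose r→□◇r is valid. Take Rxy and set V(r)={x}. Then r at x, so □◇r at x, so ◇r at y, so some z with Ryz has r; z=x, i.e. Ryx.

r → □◇r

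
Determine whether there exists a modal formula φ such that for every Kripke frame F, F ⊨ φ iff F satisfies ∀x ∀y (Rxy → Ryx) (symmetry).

Definable; q → □◇q defines it

This is a Sahlqvist condition; the B axiom q → □◇q defines it.
Suppose q→□◇q is valid. Take Rxy and set V(q)={x}. Then q at x, so □◇q at x, so ◇q at y, so some z with Ryz has q; z=x, i.e. Ryx.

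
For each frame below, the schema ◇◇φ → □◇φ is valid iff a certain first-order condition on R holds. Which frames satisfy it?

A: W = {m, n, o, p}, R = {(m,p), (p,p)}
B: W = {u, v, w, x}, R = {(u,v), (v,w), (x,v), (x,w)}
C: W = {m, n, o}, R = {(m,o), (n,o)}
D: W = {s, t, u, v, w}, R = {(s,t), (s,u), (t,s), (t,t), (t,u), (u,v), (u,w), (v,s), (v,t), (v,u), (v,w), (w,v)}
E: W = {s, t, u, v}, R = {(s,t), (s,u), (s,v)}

A, C, E

The schema corresponds to a generalized confluence (Geach) condition: ∀x ∀y ∀z ((xR²y ∧ xRz) → ∃w (y = w ∧ zRw)).
A: holds.
B: fails — xR²w, xRw but no t with w=t and wRt.
C: holds.
D: fails — sR²s, sRu but no w* with s=w* and uRw*.
E: holds.
Valid on: A, C, E.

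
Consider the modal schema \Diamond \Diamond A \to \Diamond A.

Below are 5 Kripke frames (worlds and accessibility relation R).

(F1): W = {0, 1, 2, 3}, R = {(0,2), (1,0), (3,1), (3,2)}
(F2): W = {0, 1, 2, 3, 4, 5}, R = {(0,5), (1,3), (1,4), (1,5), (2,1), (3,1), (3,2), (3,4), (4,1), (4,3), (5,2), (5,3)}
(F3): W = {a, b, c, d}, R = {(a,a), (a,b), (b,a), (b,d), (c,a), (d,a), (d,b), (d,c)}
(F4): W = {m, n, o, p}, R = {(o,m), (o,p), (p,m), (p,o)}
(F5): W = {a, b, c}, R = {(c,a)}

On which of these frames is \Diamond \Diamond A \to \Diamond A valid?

(F5)

This is the axiom for transitivity; its first-order frame correspondent is \forall x \forall y \forall z (Rxy \wedge Ryz \to Rxz).
(F1): fails — R10 and R02 but not R12.
(F2): fails — R34 and R43 but not R33.
(F3): fails — Rab and Rbd but not Rad.
(F4): fails — Rop and Rpo but not Roo.
(F5): ✓.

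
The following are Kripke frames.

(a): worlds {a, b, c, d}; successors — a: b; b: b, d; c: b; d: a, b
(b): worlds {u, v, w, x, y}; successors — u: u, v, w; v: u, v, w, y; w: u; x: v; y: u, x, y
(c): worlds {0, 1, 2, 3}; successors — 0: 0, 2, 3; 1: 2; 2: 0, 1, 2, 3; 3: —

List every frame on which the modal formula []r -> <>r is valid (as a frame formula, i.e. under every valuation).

This is the axiom for seriality; its first-order frame correspondent is forall x exists y Rxy.
(a): condition met.
(b): condition met.
(c): fails — world 3 has no successor.

(a), (b)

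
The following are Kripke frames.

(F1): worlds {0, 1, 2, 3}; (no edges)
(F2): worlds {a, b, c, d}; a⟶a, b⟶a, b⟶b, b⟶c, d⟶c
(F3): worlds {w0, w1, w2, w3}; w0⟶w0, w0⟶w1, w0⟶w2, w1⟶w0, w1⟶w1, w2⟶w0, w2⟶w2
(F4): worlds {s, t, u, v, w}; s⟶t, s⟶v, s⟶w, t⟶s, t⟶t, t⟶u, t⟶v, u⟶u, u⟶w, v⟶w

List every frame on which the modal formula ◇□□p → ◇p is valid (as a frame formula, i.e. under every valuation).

(F1), (F3)

The schema corresponds to a generalized confluence (Geach) condition: ∀x ∀y (xRy → ∃w (yR²w ∧ xRw)).
(F1): holds.
(F2): fails — bRc but no w with cR²w and bRw.
(F3): holds.
(F4): fails — sRv but no w* with vR²w* and sRw*.
Valid on: (F1), (F3).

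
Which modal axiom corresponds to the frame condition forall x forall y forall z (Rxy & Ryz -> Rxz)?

□q → □□q

This is transitivity; the standard corresponding axiom is 4: □q → □□q.
Suppose □q→□□q is valid. Take Rxy, Ryz and set V(q)={w : Rxw}. Then □q at x, so □□q at x, so □q at y, so q at z, i.e. Rxz.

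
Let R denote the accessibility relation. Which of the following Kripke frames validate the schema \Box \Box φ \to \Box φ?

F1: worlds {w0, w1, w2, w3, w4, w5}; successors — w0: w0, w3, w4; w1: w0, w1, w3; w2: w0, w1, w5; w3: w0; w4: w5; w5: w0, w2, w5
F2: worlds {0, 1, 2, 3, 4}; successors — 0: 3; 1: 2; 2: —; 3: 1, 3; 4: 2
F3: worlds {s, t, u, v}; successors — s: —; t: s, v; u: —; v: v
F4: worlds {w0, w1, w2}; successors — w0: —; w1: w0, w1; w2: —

The schema corresponds to density: \forall x \forall y (Rxy \to \exists z (Rxz \wedge Rzy)).
F1: satisfies the condition.
F2: fails — R12 but no z with R1z and Rz2.
F3: fails — Rts but no z with Rtz and Rzs.
F4: satisfies the condition.
Valid on: F1, F4.

F1, F4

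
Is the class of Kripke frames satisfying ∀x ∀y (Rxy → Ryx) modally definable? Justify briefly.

Yes — defined by q → □◇q

The condition is symmetry. A defining modal formula is q → □◇q.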